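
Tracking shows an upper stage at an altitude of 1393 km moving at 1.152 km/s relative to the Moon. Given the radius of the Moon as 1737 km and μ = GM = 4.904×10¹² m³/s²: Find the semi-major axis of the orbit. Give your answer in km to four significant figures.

r = 1737 + 1393 = 3130.0 km = 3.130×10⁶ m.
Specific orbital energy ε = v²/2 − μ/r = (1152)²/2 − 4.904×10¹²/3.130×10⁶ = -9.032×10⁵ J/kg.
Since ε = −μ/(2a), a = −μ/(2ε) = 2.715×10⁶ m = 2714.7 km.

a ≈ 2715 km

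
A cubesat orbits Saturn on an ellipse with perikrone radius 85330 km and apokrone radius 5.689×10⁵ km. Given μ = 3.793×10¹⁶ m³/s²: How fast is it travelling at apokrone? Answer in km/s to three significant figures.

Semi-major axis a = (r_p + r_a)/2 = 3.2712×10⁵ km = 3.271×10⁸ m.
Vis-viva: v² = μ(2/r − 1/a) = 3.793×10¹⁶ × (3.516×10⁻⁹ − 3.057×10⁻⁹) = 1.739×10⁷ m²/s².
v = 4170 m/s = 4.170 km/s.

v ≈ 4.17 km/s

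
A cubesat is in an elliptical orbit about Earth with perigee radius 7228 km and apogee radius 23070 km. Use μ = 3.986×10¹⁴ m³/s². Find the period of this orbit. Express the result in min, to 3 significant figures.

Semi-major axis a = (r_p + r_a)/2 = (7228.0 + 23070)/2 = 15149 km = 1.515×10⁷ m.
By Kepler's third law T = 2π√(a³/μ) = 2π × 2.953×10³ = 1.856×10⁴ s.
= 309.3 min.

T ≈ 309 min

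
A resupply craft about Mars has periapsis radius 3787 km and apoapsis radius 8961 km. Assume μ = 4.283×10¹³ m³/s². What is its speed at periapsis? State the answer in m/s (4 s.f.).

Semi-major axis a = (r_p + r_a)/2 = 6374.0 km = 6.374×10⁶ m.
Vis-viva: v² = μ(2/r − 1/a) = 4.283×10¹³ × (5.281×10⁻⁷ − 1.569×10⁻⁷) = 1.590×10⁷ m²/s².
v = 3987 m/s.

v ≈ 3987 m/s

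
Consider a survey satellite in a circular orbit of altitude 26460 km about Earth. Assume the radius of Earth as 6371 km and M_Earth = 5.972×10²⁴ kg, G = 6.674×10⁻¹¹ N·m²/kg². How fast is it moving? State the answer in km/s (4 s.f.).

v ≈ 3.484 km/s

μ = GM = 6.674×10⁻¹¹ × 5.972×10²⁴ = 3.986×10¹⁴ m³/s².
r = 6371 + 26460 = 32831 km = 3.2831×10⁷ m.
For a circular orbit v = √(μ/r) = √(3.986×10¹⁴ / 3.283×10⁷) = √(1.214×10⁷) = 3484 m/s.
That is 3.484 km/s.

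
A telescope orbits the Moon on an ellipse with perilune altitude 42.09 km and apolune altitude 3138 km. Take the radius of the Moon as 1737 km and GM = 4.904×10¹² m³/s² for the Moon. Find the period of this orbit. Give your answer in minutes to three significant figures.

T ≈ 287 minutes

r_p = 1737 + 42.09 = 1779.1 km = 1.7791×10⁶ m.
r_a = 1737 + 3138 = 4875.0 km = 4.8750×10⁶ m.
Semi-major axis a = (r_p + r_a)/2 = (1779.1 + 4875.0)/2 = 3327.0 km = 3.327×10⁶ m.
By Kepler's third law T = 2π√(a³/μ) = 2π × 2.740×10³ = 1.722×10⁴ s.
= 287.0 minutes.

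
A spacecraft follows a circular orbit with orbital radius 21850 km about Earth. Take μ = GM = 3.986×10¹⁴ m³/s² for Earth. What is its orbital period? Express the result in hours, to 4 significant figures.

r = 21850 km = 2.185×10⁷ m.
Kepler's third law: T = 2π√(r³/μ) = 2π√((2.185×10⁷)³ / 3.986×10¹⁴).
r³/μ = 2.617×10⁷ s², so T = 2π × 5.116×10³ = 3.214×10⁴ s.
Converting: 3.214×10⁴ s ÷ 3600 = 8.929 hours.

T ≈ 8.929 hours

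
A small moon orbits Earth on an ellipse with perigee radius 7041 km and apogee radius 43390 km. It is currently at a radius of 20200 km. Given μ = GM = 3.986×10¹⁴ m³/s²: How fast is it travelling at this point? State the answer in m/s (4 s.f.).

v ≈ 4864 m/s

Semi-major axis a = (r_p + r_a)/2 = 25216 km = 2.522×10⁷ m.
Vis-viva: v² = μ(2/r − 1/a) = 3.986×10¹⁴ × (9.901×10⁻⁸ − 3.966×10⁻⁸) = 2.366×10⁷ m²/s².
v = 4864 m/s.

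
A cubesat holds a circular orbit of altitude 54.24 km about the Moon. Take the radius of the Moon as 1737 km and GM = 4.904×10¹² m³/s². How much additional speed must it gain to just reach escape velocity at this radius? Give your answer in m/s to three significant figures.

r = 1737 + 54.24 = 1791.2 km = 1.7912×10⁶ m.
Circular speed v_c = √(μ/r) = 1655 m/s.
Escape speed v_esc = √(2μ/r) = √2 × v_c = 2340 m/s.
Δv = v_esc − v_c = 685.4 m/s.

Δv ≈ 685 m/s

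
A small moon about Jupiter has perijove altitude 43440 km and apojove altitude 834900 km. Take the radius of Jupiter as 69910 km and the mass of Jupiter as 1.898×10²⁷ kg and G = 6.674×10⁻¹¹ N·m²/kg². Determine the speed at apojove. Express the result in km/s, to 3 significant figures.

v ≈ 5.58 km/s

μ = GM = 6.674×10⁻¹¹ × 1.898×10²⁷ = 1.267×10¹⁷ m³/s².
r_p = 69910 + 43440 = 113350 km = 1.1335×10⁸ m.
r_a = 69910 + 834900 = 904810 km = 9.0481×10⁸ m.
Semi-major axis a = (r_p + r_a)/2 = 5.0908×10⁵ km = 5.091×10⁸ m.
Vis-viva: v² = μ(2/r − 1/a) = 1.267×10¹⁷ × (2.210×10⁻⁹ − 1.964×10⁻⁹) = 3.117×10⁷ m²/s².
v = 5583 m/s = 5.583 km/s.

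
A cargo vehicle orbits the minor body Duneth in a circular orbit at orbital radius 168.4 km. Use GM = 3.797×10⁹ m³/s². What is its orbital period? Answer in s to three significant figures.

r = 168.4 km = 1.684×10⁵ m.
Kepler's third law: T = 2π√(r³/μ) = 2π√((1.684×10⁵)³ / 3.797×10⁹).
r³/μ = 1.258×10⁶ s², so T = 2π × 1.121×10³ = 7.046×10³ s.

T ≈ 7050 s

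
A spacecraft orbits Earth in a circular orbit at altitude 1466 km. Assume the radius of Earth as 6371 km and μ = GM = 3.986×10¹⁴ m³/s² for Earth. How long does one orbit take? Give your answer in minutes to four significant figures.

r = 6371 + 1466 = 7837.0 km = 7.8370×10⁶ m.
Kepler's third law: T = 2π√(r³/μ) = 2π√((7.837×10⁶)³ / 3.986×10¹⁴).
r³/μ = 1.208×10⁶ s², so T = 2π × 1.099×10³ = 6.905×10³ s.
Converting: 6.905×10³ s ÷ 60.00 = 115.1 minutes.

T ≈ 115.1 minutes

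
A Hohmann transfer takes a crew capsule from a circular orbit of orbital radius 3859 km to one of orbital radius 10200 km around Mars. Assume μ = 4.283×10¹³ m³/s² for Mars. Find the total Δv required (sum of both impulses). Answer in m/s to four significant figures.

Δv_total ≈ 1212 m/s

r₁ = 3859 km = 3.859×10⁶ m.
r₂ = 10200 km = 1.020×10⁷ m.
Transfer ellipse a_t = (r₁ + r₂)/2 = 7.030×10⁶ m.
At r₁: circular v_c1 = √(μ/r₁) = 3331 m/s; transfer-periapsis v_p = √[μ(2/r₁ − 1/a_t)] = 4013 m/s.
Δv₁ = v_p − v_c1 = 681.6 m/s.
At r₂: circular v_c2 = √(μ/r₂) = 2049 m/s; transfer-apoapsis v_a = √[μ(2/r₂ − 1/a_t)] = 1518 m/s.
Δv₂ = v_c2 − v_a = 530.9 m/s.
Total Δv = Δv₁ + Δv₂ = 1212 m/s.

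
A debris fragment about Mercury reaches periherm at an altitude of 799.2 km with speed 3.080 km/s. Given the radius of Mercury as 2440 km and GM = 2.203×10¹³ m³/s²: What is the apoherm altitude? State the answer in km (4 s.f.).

r_p = 2440 + 799.2 = 3239.2 km = 3.239×10⁶ m.
Specific energy ε = v²/2 − μ/r = -2.058×10⁶ J/kg, so a = −μ/(2ε) = 5.353×10⁶ m.
The apsides satisfy r_p + r_a = 2a, so the apoherm radius is 2a − r_p = 7.466×10⁶ m = 7466.1 km.
Apoherm altitude = 7466.1 − 2440 = 5026.1 km.

apoherm altitude ≈ 5026 km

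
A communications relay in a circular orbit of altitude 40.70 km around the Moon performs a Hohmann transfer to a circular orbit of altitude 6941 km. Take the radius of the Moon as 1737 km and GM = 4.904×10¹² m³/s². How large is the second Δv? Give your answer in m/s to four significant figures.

Δv ≈ 313.4 m/s

r₁ = 1737 + 40.70 = 1777.7 km = 1.7777×10⁶ m.
r₂ = 1737 + 6941 = 8678.0 km = 8.6780×10⁶ m.
Transfer ellipse a_t = (r₁ + r₂)/2 = 5.228×10⁶ m.
At r₁: circular v_c1 = √(μ/r₁) = 1661 m/s; transfer-perilune v_p = √[μ(2/r₁ − 1/a_t)] = 2140 m/s.
At r₂: circular v_c2 = √(μ/r₂) = 751.7 m/s; transfer-apolune v_a = √[μ(2/r₂ − 1/a_t)] = 438.4 m/s.
Δv₂ = v_c2 − v_a = 313.4 m/s.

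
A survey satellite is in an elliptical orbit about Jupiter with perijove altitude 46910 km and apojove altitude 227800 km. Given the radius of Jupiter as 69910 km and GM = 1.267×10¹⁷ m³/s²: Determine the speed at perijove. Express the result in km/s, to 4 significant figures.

r_p = 69910 + 46910 = 116820 km = 1.1682×10⁸ m.
r_a = 69910 + 227800 = 297710 km = 2.9771×10⁸ m.
Semi-major axis a = (r_p + r_a)/2 = 2.0726×10⁵ km = 2.073×10⁸ m.
Vis-viva: v² = μ(2/r − 1/a) = 1.267×10¹⁷ × (1.712×10⁻⁸ − 4.825×10⁻⁹) = 1.558×10⁹ m²/s².
v = 39470 m/s = 39.47 km/s.

v ≈ 39.47 km/s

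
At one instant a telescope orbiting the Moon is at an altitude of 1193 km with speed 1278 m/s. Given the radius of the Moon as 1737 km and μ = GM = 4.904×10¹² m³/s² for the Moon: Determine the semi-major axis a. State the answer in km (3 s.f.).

a ≈ 2860 km

r = 1737 + 1193 = 2930.0 km = 2.930×10⁶ m.
Vis-viva rearranged: 1/a = 2/r − v²/μ = 6.826×10⁻⁷ − 3.331×10⁻⁷ = 3.495×10⁻⁷ m⁻¹.
a = 2.861×10⁶ m = 2860.9 km.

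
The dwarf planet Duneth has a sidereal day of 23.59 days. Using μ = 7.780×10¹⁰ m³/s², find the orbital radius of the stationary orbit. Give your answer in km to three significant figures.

r_sync ≈ 20200 km

T = 23.59 days = 2.038×10⁶ s.
A synchronous orbit has period T, so by Kepler's third law a = (μT²/4π²)^(1/3).
μT²/4π² = 7.780×10¹⁰ × (2.038×10⁶)² / 39.48 = 8.187×10²¹ m³.
a = 2.015×10⁷ m = 20154 km.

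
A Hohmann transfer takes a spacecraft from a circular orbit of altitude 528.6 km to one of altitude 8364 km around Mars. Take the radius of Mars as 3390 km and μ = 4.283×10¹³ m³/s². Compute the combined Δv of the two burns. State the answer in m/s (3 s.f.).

r₁ = 3390 + 528.6 = 3918.6 km = 3.9186×10⁶ m.
r₂ = 3390 + 8364 = 11754 km = 1.1754×10⁷ m.
Transfer ellipse a_t = (r₁ + r₂)/2 = 7.836×10⁶ m.
At r₁: circular v_c1 = √(μ/r₁) = 3306 m/s; transfer-periapsis v_p = √[μ(2/r₁ − 1/a_t)] = 4049 m/s.
Δv₁ = v_p − v_c1 = 742.9 m/s.
At r₂: circular v_c2 = √(μ/r₂) = 1909 m/s; transfer-apoapsis v_a = √[μ(2/r₂ − 1/a_t)] = 1350 m/s.
Δv₂ = v_c2 − v_a = 559.0 m/s.
Total Δv = Δv₁ + Δv₂ = 1302 m/s.

Δv_total ≈ 1300 m/s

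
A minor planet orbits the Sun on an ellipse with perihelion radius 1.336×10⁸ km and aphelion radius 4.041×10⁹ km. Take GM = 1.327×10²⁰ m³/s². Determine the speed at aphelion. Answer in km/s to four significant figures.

v ≈ 1.450 km/s

Semi-major axis a = (r_p + r_a)/2 = 2.0873×10⁹ km = 2.087×10¹² m.
Vis-viva: v² = μ(2/r − 1/a) = 1.327×10²⁰ × (4.949×10⁻¹³ − 4.791×10⁻¹³) = 2.102×10⁶ m²/s².
v = 1450 m/s = 1.450 km/s.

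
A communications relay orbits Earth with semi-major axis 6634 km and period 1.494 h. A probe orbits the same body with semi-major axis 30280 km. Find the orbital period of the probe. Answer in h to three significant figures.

T₂ ≈ 14.6 h

Kepler's third law: T² ∝ a³, so T₂ = T₁ (a₂/a₁)^(3/2).
a₂/a₁ = 4.564, (a₂/a₁)^(3/2) = 9.751.
T₂ = 1.494 × 9.751 = 14.57 h.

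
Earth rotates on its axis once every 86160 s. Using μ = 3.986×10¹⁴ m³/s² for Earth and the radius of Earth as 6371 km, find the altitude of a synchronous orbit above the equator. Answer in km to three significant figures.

h_sync ≈ 35800 km

A synchronous orbit has period T, so by Kepler's third law a = (μT²/4π²)^(1/3).
μT²/4π² = 3.986×10¹⁴ × (8.616×10⁴)² / 39.48 = 7.495×10²² m³.
a = 4.216×10⁷ m = 42163 km.
Altitude h = a − R = 42163 − 6371 = 35792 km.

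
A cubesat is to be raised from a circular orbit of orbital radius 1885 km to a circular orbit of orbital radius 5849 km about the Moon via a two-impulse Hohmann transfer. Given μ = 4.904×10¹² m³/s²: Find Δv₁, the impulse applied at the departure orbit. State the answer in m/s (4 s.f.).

r₁ = 1885 km = 1.885×10⁶ m.
r₂ = 5849 km = 5.849×10⁶ m.
Transfer ellipse a_t = (r₁ + r₂)/2 = 3.867×10⁶ m.
At r₁: circular v_c1 = √(μ/r₁) = 1613 m/s; transfer-perilune v_p = √[μ(2/r₁ − 1/a_t)] = 1984 m/s.
Δv₁ = v_p − v_c1 = 370.7 m/s.

Δv ≈ 370.7 m/s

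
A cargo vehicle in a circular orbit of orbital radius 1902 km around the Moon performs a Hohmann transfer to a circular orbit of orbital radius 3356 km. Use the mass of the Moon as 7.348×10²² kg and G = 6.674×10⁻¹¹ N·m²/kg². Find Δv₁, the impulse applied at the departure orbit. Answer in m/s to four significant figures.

Δv ≈ 208.5 m/s

μ = GM = 6.674×10⁻¹¹ × 7.348×10²² = 4.904×10¹² m³/s².
r₁ = 1902 km = 1.902×10⁶ m.
r₂ = 3356 km = 3.356×10⁶ m.
Transfer ellipse a_t = (r₁ + r₂)/2 = 2.629×10⁶ m.
At r₁: circular v_c1 = √(μ/r₁) = 1606 m/s; transfer-perilune v_p = √[μ(2/r₁ − 1/a_t)] = 1814 m/s.
Δv₁ = v_p − v_c1 = 208.5 m/s.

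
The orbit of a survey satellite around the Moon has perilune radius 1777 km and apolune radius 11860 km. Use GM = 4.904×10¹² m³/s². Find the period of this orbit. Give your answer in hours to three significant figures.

Semi-major axis a = (r_p + r_a)/2 = (1777.0 + 11860)/2 = 6818.5 km = 6.818×10⁶ m.
By Kepler's third law T = 2π√(a³/μ) = 2π × 8.040×10³ = 5.052×10⁴ s.
= 14.03 hours.

T ≈ 14.0 hours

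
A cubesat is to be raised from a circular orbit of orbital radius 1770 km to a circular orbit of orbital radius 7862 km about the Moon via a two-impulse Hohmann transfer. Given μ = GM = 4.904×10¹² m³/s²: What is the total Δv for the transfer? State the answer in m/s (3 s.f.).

r₁ = 1770 km = 1.770×10⁶ m.
r₂ = 7862 km = 7.862×10⁶ m.
Transfer ellipse a_t = (r₁ + r₂)/2 = 4.816×10⁶ m.
At r₁: circular v_c1 = √(μ/r₁) = 1665 m/s; transfer-perilune v_p = √[μ(2/r₁ − 1/a_t)] = 2127 m/s.
Δv₁ = v_p − v_c1 = 462.2 m/s.
At r₂: circular v_c2 = √(μ/r₂) = 789.8 m/s; transfer-apolune v_a = √[μ(2/r₂ − 1/a_t)] = 478.8 m/s.
Δv₂ = v_c2 − v_a = 311.0 m/s.
Total Δv = Δv₁ + Δv₂ = 773.2 m/s.

Δv_total ≈ 773 m/s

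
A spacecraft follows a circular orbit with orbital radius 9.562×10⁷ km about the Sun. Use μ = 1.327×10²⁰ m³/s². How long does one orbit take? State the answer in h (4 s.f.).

T ≈ 4480 h

r = 9.562×10⁷ km = 9.562×10¹⁰ m.
Kepler's third law: T = 2π√(r³/μ) = 2π√((9.562×10¹⁰)³ / 1.327×10²⁰).
r³/μ = 6.588×10¹² s², so T = 2π × 2.567×10⁶ = 1.613×10⁷ s.
Converting: 1.613×10⁷ s ÷ 3600 = 4480 h.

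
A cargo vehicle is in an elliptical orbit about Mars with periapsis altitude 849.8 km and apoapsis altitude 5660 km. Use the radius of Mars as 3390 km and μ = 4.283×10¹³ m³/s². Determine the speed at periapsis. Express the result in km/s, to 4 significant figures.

v ≈ 3.709 km/s

r_p = 3390 + 849.8 = 4239.8 km = 4.2398×10⁶ m.
r_a = 3390 + 5660 = 9050.0 km = 9.0500×10⁶ m.
Semi-major axis a = (r_p + r_a)/2 = 6644.9 km = 6.645×10⁶ m.
Vis-viva: v² = μ(2/r − 1/a) = 4.283×10¹³ × (4.717×10⁻⁷ − 1.505×10⁻⁷) = 1.376×10⁷ m²/s².
v = 3709 m/s = 3.709 km/s.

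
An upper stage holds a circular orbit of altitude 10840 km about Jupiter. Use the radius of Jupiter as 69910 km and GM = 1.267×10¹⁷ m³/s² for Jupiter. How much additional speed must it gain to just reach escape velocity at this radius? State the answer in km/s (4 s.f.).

Δv ≈ 16.41 km/s

r = 69910 + 10840 = 80750 km = 8.0750×10⁷ m.
Circular speed v_c = √(μ/r) = 39610 m/s.
Escape speed v_esc = √(2μ/r) = √2 × v_c = 56020 m/s.
Δv = v_esc − v_c = 16410 m/s = 16.41 km/s.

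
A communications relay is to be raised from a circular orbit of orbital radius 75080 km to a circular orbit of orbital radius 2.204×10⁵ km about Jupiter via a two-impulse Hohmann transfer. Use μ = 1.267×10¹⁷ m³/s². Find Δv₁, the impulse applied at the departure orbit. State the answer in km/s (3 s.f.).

r₁ = 75080 km = 7.508×10⁷ m.
r₂ = 2.204×10⁵ km = 2.204×10⁸ m.
Transfer ellipse a_t = (r₁ + r₂)/2 = 1.477×10⁸ m.
At r₁: circular v_c1 = √(μ/r₁) = 41080 m/s; transfer-perijove v_p = √[μ(2/r₁ − 1/a_t)] = 50170 m/s.
Δv₁ = v_p − v_c1 = 9095 m/s.
= 9.095 km/s.

Δv ≈ 9.09 km/s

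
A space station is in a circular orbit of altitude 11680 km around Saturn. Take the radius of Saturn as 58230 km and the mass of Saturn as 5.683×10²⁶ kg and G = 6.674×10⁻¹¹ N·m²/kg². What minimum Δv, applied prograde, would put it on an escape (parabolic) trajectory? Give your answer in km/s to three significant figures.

Δv ≈ 9.65 km/s

μ = GM = 6.674×10⁻¹¹ × 5.683×10²⁶ = 3.793×10¹⁶ m³/s².
r = 58230 + 11680 = 69910 km = 6.9910×10⁷ m.
Circular speed v_c = √(μ/r) = 23290 m/s.
Escape speed v_esc = √(2μ/r) = √2 × v_c = 32940 m/s.
Δv = v_esc − v_c = 9648 m/s = 9.648 km/s.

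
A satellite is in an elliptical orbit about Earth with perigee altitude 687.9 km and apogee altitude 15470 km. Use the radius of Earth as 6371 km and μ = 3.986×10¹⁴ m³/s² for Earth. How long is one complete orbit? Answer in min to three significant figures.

T ≈ 288 min

r_p = 6371 + 687.9 = 7058.9 km = 7.0589×10⁶ m.
r_a = 6371 + 15470 = 21841 km = 2.1841×10⁷ m.
Semi-major axis a = (r_p + r_a)/2 = (7058.9 + 21841)/2 = 14450 km = 1.445×10⁷ m.
By Kepler's third law T = 2π√(a³/μ) = 2π × 2.751×10³ = 1.729×10⁴ s.
= 288.1 min.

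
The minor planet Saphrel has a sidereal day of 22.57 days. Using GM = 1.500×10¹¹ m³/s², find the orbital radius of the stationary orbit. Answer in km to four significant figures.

T = 22.57 days = 1.950×10⁶ s.
A synchronous orbit has period T, so by Kepler's third law a = (μT²/4π²)^(1/3).
μT²/4π² = 1.500×10¹¹ × (1.950×10⁶)² / 39.48 = 1.445×10²² m³.
a = 2.436×10⁷ m = 24356 km.

r_sync ≈ 24360 km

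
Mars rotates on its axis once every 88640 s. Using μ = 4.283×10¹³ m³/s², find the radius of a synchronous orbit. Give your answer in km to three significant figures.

A synchronous orbit has period T, so by Kepler's third law a = (μT²/4π²)^(1/3).
μT²/4π² = 4.283×10¹³ × (8.864×10⁴)² / 39.48 = 8.524×10²¹ m³.
a = 2.043×10⁷ m = 20428 km.

r_sync ≈ 20400 km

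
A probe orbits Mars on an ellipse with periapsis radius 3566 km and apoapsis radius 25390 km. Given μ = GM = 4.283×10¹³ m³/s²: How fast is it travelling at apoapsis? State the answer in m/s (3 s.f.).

v ≈ 645 m/s

Semi-major axis a = (r_p + r_a)/2 = 14478 km = 1.448×10⁷ m.
Vis-viva: v² = μ(2/r − 1/a) = 4.283×10¹³ × (7.877×10⁻⁸ − 6.907×10⁻⁸) = 4.155×10⁵ m²/s².
v = 644.6 m/s.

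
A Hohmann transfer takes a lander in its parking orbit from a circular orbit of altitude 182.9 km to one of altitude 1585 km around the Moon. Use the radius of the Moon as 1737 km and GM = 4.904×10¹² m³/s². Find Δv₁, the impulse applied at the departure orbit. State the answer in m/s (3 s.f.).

r₁ = 1737 + 182.9 = 1919.9 km = 1.9199×10⁶ m.
r₂ = 1737 + 1585 = 3322.0 km = 3.3220×10⁶ m.
Transfer ellipse a_t = (r₁ + r₂)/2 = 2.621×10⁶ m.
At r₁: circular v_c1 = √(μ/r₁) = 1598 m/s; transfer-perilune v_p = √[μ(2/r₁ − 1/a_t)] = 1799 m/s.
Δv₁ = v_p − v_c1 = 201.1 m/s.

Δv ≈ 201 m/s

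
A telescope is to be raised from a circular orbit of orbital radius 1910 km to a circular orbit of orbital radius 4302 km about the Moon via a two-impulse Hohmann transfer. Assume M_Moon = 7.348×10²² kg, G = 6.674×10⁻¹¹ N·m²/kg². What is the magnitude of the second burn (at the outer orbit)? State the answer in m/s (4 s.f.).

Δv ≈ 230.4 m/s

μ = GM = 6.674×10⁻¹¹ × 7.348×10²² = 4.904×10¹² m³/s².
r₁ = 1910 km = 1.910×10⁶ m.
r₂ = 4302 km = 4.302×10⁶ m.
Transfer ellipse a_t = (r₁ + r₂)/2 = 3.106×10⁶ m.
At r₁: circular v_c1 = √(μ/r₁) = 1602 m/s; transfer-perilune v_p = √[μ(2/r₁ − 1/a_t)] = 1886 m/s.
At r₂: circular v_c2 = √(μ/r₂) = 1068 m/s; transfer-apolune v_a = √[μ(2/r₂ − 1/a_t)] = 837.3 m/s.
Δv₂ = v_c2 − v_a = 230.4 m/s.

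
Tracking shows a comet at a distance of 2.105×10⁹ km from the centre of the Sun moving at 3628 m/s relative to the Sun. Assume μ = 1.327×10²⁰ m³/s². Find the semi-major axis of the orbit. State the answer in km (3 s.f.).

r = 2.105×10¹² m.
Vis-viva rearranged: 1/a = 2/r − v²/μ = 9.501×10⁻¹³ − 9.919×10⁻¹⁴ = 8.509×10⁻¹³ m⁻¹.
a = 1.175×10¹² m = 1.1752×10⁹ km.

a ≈ 1.18×10⁹ km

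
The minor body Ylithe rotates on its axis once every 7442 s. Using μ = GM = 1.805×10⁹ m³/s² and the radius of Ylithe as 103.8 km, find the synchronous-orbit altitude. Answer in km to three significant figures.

A synchronous orbit has period T, so by Kepler's third law a = (μT²/4π²)^(1/3).
μT²/4π² = 1.805×10⁹ × (7.442×10³)² / 39.48 = 2.532×10¹⁵ m³.
a = 1.363×10⁵ m = 136.30 km.
Altitude h = a − R = 136.30 − 103.8 = 32.501 km.

h_sync ≈ 32.5 km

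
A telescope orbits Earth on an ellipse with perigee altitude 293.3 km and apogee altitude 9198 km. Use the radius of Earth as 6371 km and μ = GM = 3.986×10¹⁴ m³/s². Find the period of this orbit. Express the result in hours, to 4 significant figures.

r_p = 6371 + 293.3 = 6664.3 km = 6.6643×10⁶ m.
r_a = 6371 + 9198 = 15569 km = 1.5569×10⁷ m.
Semi-major axis a = (r_p + r_a)/2 = (6664.3 + 15569)/2 = 11117 km = 1.112×10⁷ m.
By Kepler's third law T = 2π√(a³/μ) = 2π × 1.856×10³ = 1.166×10⁴ s.
= 3.240 hours.

T ≈ 3.240 hours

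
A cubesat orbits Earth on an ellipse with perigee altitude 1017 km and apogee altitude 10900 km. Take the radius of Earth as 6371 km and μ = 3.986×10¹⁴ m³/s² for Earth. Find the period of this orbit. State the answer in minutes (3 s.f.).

T ≈ 227 minutes

r_p = 6371 + 1017 = 7388.0 km = 7.3880×10⁶ m.
r_a = 6371 + 10900 = 17271 km = 1.7271×10⁷ m.
Semi-major axis a = (r_p + r_a)/2 = (7388.0 + 17271)/2 = 12330 km = 1.233×10⁷ m.
By Kepler's third law T = 2π√(a³/μ) = 2π × 2.168×10³ = 1.362×10⁴ s.
= 227.1 minutes.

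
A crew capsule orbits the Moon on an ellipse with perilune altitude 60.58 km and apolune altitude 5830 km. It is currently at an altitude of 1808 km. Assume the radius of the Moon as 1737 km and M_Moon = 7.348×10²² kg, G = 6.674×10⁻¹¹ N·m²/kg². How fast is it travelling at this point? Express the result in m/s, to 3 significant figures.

μ = GM = 6.674×10⁻¹¹ × 7.348×10²² = 4.904×10¹² m³/s².
r_p = 1737 + 60.58 = 1797.6 km = 1.7976×10⁶ m.
r_a = 1737 + 5830 = 7567.0 km = 7.5670×10⁶ m.
r = 1737 + 1808 = 3545.0 km = 3.545×10⁶ m.
Semi-major axis a = (r_p + r_a)/2 = 4682.3 km = 4.682×10⁶ m.
Vis-viva: v² = μ(2/r − 1/a) = 4.904×10¹² × (5.642×10⁻⁷ − 2.136×10⁻⁷) = 1.719×10⁶ m²/s².
v = 1311 m/s.

v ≈ 1310 m/s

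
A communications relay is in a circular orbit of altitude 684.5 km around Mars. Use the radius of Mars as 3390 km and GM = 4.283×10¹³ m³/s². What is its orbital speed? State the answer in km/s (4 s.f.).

v ≈ 3.242 km/s

r = 3390 + 684.5 = 4074.5 km = 4.0745×10⁶ m.
For a circular orbit v = √(μ/r) = √(4.283×10¹³ / 4.074×10⁶) = √(1.051×10⁷) = 3242 m/s.
That is 3.242 km/s.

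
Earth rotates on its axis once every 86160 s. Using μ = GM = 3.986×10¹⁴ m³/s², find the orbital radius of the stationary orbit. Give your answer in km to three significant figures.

A synchronous orbit has period T, so by Kepler's third law a = (μT²/4π²)^(1/3).
μT²/4π² = 3.986×10¹⁴ × (8.616×10⁴)² / 39.48 = 7.495×10²² m³.
a = 4.216×10⁷ m = 42163 km.

r_sync ≈ 42200 km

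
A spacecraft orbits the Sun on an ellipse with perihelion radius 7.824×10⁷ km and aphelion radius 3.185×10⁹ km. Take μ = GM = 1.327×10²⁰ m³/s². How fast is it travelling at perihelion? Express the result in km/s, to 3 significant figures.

v ≈ 57.5 km/s

Semi-major axis a = (r_p + r_a)/2 = 1.6316×10⁹ km = 1.632×10¹² m.
Vis-viva: v² = μ(2/r − 1/a) = 1.327×10²⁰ × (2.556×10⁻¹¹ − 6.129×10⁻¹³) = 3.311×10⁹ m²/s².
v = 57540 m/s = 57.54 km/s.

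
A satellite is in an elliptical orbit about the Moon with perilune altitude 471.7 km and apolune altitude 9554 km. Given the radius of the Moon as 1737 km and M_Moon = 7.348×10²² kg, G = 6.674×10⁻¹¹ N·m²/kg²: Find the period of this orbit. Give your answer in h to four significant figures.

T ≈ 13.82 h

μ = GM = 6.674×10⁻¹¹ × 7.348×10²² = 4.904×10¹² m³/s².
r_p = 1737 + 471.7 = 2208.7 km = 2.2087×10⁶ m.
r_a = 1737 + 9554 = 11291 km = 1.1291×10⁷ m.
Semi-major axis a = (r_p + r_a)/2 = (2208.7 + 11291)/2 = 6749.9 km = 6.750×10⁶ m.
By Kepler's third law T = 2π√(a³/μ) = 2π × 7.919×10³ = 4.976×10⁴ s.
= 13.82 h.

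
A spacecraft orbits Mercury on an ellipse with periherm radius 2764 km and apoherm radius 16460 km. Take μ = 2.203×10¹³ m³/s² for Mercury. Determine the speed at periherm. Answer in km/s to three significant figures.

Semi-major axis a = (r_p + r_a)/2 = 9612.0 km = 9.612×10⁶ m.
Vis-viva: v² = μ(2/r − 1/a) = 2.203×10¹³ × (7.236×10⁻⁷ − 1.040×10⁻⁷) = 1.365×10⁷ m²/s².
v = 3694 m/s = 3.694 km/s.

v ≈ 3.69 km/s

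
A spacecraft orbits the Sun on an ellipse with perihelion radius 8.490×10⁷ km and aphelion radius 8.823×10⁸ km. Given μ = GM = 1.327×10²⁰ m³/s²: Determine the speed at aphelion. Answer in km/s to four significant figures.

v ≈ 5.139 km/s

Semi-major axis a = (r_p + r_a)/2 = 4.8360×10⁸ km = 4.836×10¹¹ m.
Vis-viva: v² = μ(2/r − 1/a) = 1.327×10²⁰ × (2.267×10⁻¹² − 2.068×10⁻¹²) = 2.640×10⁷ m²/s².
v = 5139 m/s = 5.139 km/s.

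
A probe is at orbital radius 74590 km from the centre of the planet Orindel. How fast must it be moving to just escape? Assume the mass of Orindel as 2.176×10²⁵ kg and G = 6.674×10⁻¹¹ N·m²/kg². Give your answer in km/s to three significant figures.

μ = GM = 6.674×10⁻¹¹ × 2.176×10²⁵ = 1.452×10¹⁵ m³/s².
r = 74590 km = 7.459×10⁷ m.
Escape speed v_esc = √(2μ/r) = √(2 × 1.452×10¹⁵ / 7.459×10⁷) = √(3.894×10⁷) = 6240 m/s.
= 6.240 km/s.

v_esc ≈ 6.24 km/s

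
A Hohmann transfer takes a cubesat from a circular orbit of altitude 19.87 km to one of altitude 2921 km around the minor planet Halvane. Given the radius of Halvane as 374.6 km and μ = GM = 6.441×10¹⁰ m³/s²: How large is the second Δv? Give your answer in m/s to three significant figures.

Δv ≈ 75.2 m/s

r₁ = 374.6 + 19.87 = 394.47 km = 3.9447×10⁵ m.
r₂ = 374.6 + 2921 = 3295.6 km = 3.2956×10⁶ m.
Transfer ellipse a_t = (r₁ + r₂)/2 = 1.845×10⁶ m.
At r₁: circular v_c1 = √(μ/r₁) = 404.1 m/s; transfer-periapsis v_p = √[μ(2/r₁ − 1/a_t)] = 540.1 m/s.
At r₂: circular v_c2 = √(μ/r₂) = 139.8 m/s; transfer-apoapsis v_a = √[μ(2/r₂ − 1/a_t)] = 64.64 m/s.
Δv₂ = v_c2 − v_a = 75.16 m/s.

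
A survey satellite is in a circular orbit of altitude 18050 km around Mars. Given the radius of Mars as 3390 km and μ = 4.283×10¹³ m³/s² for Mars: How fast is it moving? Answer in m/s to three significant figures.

v ≈ 1410 m/s

r = 3390 + 18050 = 21440 km = 2.1440×10⁷ m.
For a circular orbit v = √(μ/r) = √(4.283×10¹³ / 2.144×10⁷) = √(1.998×10⁶) = 1413 m/s.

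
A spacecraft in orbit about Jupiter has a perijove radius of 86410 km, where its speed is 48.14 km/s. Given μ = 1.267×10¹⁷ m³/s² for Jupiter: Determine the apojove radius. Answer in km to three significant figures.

apojove radius ≈ 3.26×10⁵ km

r_p = 8.641×10⁷ m.
Specific energy ε = v²/2 − μ/r = -3.075×10⁸ J/kg, so a = −μ/(2ε) = 2.060×10⁸ m.
The apsides satisfy r_p + r_a = 2a, so the apojove radius is 2a − r_p = 3.256×10⁸ m = 3.2557×10⁵ km.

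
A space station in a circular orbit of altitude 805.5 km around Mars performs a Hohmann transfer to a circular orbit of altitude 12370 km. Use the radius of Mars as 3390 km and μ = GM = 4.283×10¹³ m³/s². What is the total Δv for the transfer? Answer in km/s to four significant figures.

Δv_total ≈ 1.400 km/s

r₁ = 3390 + 805.5 = 4195.5 km = 4.1955×10⁶ m.
r₂ = 3390 + 12370 = 15760 km = 1.5760×10⁷ m.
Transfer ellipse a_t = (r₁ + r₂)/2 = 9.978×10⁶ m.
At r₁: circular v_c1 = √(μ/r₁) = 3195 m/s; transfer-periapsis v_p = √[μ(2/r₁ − 1/a_t)] = 4016 m/s.
Δv₁ = v_p − v_c1 = 820.5 m/s.
At r₂: circular v_c2 = √(μ/r₂) = 1649 m/s; transfer-apoapsis v_a = √[μ(2/r₂ − 1/a_t)] = 1069 m/s.
Δv₂ = v_c2 − v_a = 579.5 m/s.
Total Δv = Δv₁ + Δv₂ = 1400 m/s = 1.400 km/s.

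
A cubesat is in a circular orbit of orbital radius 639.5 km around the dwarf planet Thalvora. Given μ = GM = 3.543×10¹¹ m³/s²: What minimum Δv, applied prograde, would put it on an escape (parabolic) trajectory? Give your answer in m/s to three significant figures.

r = 639.5 km = 6.395×10⁵ m.
Circular speed v_c = √(μ/r) = 744.3 m/s.
Escape speed v_esc = √(2μ/r) = √2 × v_c = 1053 m/s.
Δv = v_esc − v_c = 308.3 m/s.

Δv ≈ 308 m/s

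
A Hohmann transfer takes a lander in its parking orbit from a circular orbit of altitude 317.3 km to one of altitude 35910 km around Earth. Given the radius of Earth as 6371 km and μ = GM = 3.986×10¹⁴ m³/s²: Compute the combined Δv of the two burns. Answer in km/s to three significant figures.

Δv_total ≈ 3.89 km/s

r₁ = 6371 + 317.3 = 6688.3 km = 6.6883×10⁶ m.
r₂ = 6371 + 35910 = 42281 km = 4.2281×10⁷ m.
Transfer ellipse a_t = (r₁ + r₂)/2 = 2.448×10⁷ m.
At r₁: circular v_c1 = √(μ/r₁) = 7720 m/s; transfer-perigee v_p = √[μ(2/r₁ − 1/a_t)] = 10140 m/s.
Δv₁ = v_p − v_c1 = 2425 m/s.
At r₂: circular v_c2 = √(μ/r₂) = 3070 m/s; transfer-apogee v_a = √[μ(2/r₂ − 1/a_t)] = 1605 m/s.
Δv₂ = v_c2 − v_a = 1466 m/s.
Total Δv = Δv₁ + Δv₂ = 3890 m/s = 3.890 km/s.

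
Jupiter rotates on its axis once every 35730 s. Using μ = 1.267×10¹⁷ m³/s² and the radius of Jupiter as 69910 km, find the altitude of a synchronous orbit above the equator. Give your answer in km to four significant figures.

h_sync ≈ 90110 km

A synchronous orbit has period T, so by Kepler's third law a = (μT²/4π²)^(1/3).
μT²/4π² = 1.267×10¹⁷ × (3.573×10⁴)² / 39.48 = 4.097×10²⁴ m³.
a = 1.600×10⁸ m = 1.6002×10⁵ km.
Altitude h = a − R = 1.6002×10⁵ − 69910 = 90105 km.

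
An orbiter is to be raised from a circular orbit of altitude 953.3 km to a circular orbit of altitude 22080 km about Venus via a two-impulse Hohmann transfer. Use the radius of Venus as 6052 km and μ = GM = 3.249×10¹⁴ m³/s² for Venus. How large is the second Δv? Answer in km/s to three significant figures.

Δv ≈ 1.25 km/s

r₁ = 6052 + 953.3 = 7005.3 km = 7.0053×10⁶ m.
r₂ = 6052 + 22080 = 28132 km = 2.8132×10⁷ m.
Transfer ellipse a_t = (r₁ + r₂)/2 = 1.757×10⁷ m.
At r₁: circular v_c1 = √(μ/r₁) = 6810 m/s; transfer-periapsis v_p = √[μ(2/r₁ − 1/a_t)] = 8618 m/s.
At r₂: circular v_c2 = √(μ/r₂) = 3398 m/s; transfer-apoapsis v_a = √[μ(2/r₂ − 1/a_t)] = 2146 m/s.
Δv₂ = v_c2 − v_a = 1252 m/s.
= 1.252 km/s.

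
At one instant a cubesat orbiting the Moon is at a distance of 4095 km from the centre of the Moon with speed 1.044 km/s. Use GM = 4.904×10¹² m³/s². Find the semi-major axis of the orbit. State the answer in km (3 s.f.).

a ≈ 3760 km

r = 4.095×10⁶ m.
Specific orbital energy ε = v²/2 − μ/r = (1044)²/2 − 4.904×10¹²/4.095×10⁶ = -6.526×10⁵ J/kg.
Since ε = −μ/(2a), a = −μ/(2ε) = 3.757×10⁶ m = 3757.3 km.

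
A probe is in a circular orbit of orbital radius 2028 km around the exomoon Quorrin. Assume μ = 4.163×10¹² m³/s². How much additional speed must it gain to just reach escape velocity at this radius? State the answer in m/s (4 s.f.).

r = 2028 km = 2.028×10⁶ m.
Circular speed v_c = √(μ/r) = 1433 m/s.
Escape speed v_esc = √(2μ/r) = √2 × v_c = 2026 m/s.
Δv = v_esc − v_c = 593.5 m/s.

Δv ≈ 593.5 m/s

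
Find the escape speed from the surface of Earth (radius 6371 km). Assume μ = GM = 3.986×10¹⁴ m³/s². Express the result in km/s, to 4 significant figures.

r = R = 6.371×10⁶ m.
Escape speed v_esc = √(2μ/r) = √(2 × 3.986×10¹⁴ / 6.371×10⁶) = √(1.251×10⁸) = 11190 m/s.
= 11.19 km/s.

v_esc ≈ 11.19 km/s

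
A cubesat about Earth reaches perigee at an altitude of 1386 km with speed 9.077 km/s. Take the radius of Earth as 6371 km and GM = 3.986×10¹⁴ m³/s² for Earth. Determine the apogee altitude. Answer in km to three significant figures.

apogee altitude ≈ 25000 km

r_p = 6371 + 1386 = 7757.0 km = 7.757×10⁶ m.
Specific energy ε = v²/2 − μ/r = -1.019×10⁷ J/kg, so a = −μ/(2ε) = 1.956×10⁷ m.
The apsides satisfy r_p + r_a = 2a, so the apogee radius is 2a − r_p = 3.136×10⁷ m = 31360 km.
Apogee altitude = 31360 − 6371 = 24989 km.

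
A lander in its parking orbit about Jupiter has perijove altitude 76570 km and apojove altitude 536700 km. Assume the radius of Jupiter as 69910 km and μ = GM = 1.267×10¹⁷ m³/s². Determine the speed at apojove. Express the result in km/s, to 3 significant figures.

v ≈ 9.01 km/s

r_p = 69910 + 76570 = 146480 km = 1.4648×10⁸ m.
r_a = 69910 + 536700 = 606610 km = 6.0661×10⁸ m.
Semi-major axis a = (r_p + r_a)/2 = 3.7654×10⁵ km = 3.765×10⁸ m.
Vis-viva: v² = μ(2/r − 1/a) = 1.267×10¹⁷ × (3.297×10⁻⁹ − 2.656×10⁻⁹) = 8.125×10⁷ m²/s².
v = 9014 m/s = 9.014 km/s.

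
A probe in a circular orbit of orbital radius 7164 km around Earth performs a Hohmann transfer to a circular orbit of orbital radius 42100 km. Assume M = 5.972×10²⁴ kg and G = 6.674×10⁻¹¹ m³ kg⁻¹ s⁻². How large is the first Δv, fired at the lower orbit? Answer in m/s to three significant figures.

μ = GM = 6.674×10⁻¹¹ × 5.972×10²⁴ = 3.986×10¹⁴ m³/s².
r₁ = 7164 km = 7.164×10⁶ m.
r₂ = 42100 km = 4.210×10⁷ m.
Transfer ellipse a_t = (r₁ + r₂)/2 = 2.463×10⁷ m.
At r₁: circular v_c1 = √(μ/r₁) = 7459 m/s; transfer-perigee v_p = √[μ(2/r₁ − 1/a_t)] = 9751 m/s.
Δv₁ = v_p − v_c1 = 2292 m/s.

Δv ≈ 2290 m/s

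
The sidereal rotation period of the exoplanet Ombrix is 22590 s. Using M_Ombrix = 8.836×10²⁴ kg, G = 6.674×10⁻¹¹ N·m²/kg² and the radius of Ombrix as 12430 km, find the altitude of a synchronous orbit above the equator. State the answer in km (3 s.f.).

h_sync ≈ 7250 km

μ = GM = 6.674×10⁻¹¹ × 8.836×10²⁴ = 5.897×10¹⁴ m³/s².
A synchronous orbit has period T, so by Kepler's third law a = (μT²/4π²)^(1/3).
μT²/4π² = 5.897×10¹⁴ × (2.259×10⁴)² / 39.48 = 7.623×10²¹ m³.
a = 1.968×10⁷ m = 19681 km.
Altitude h = a − R = 19681 − 12430 = 7250.6 km.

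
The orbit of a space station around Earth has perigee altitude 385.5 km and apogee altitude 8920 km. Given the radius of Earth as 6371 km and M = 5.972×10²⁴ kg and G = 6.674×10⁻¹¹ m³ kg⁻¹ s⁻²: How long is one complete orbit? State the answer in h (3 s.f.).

T ≈ 3.20 h

μ = GM = 6.674×10⁻¹¹ × 5.972×10²⁴ = 3.986×10¹⁴ m³/s².
r_p = 6371 + 385.5 = 6756.5 km = 6.7565×10⁶ m.
r_a = 6371 + 8920 = 15291 km = 1.5291×10⁷ m.
Semi-major axis a = (r_p + r_a)/2 = (6756.5 + 15291)/2 = 11024 km = 1.102×10⁷ m.
By Kepler's third law T = 2π√(a³/μ) = 2π × 1.833×10³ = 1.152×10⁴ s.
= 3.200 h.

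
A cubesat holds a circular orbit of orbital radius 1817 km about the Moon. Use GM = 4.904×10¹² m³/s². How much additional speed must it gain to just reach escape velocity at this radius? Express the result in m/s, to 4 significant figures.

Δv ≈ 680.5 m/s

r = 1817 km = 1.817×10⁶ m.
Circular speed v_c = √(μ/r) = 1643 m/s.
Escape speed v_esc = √(2μ/r) = √2 × v_c = 2323 m/s.
Δv = v_esc − v_c = 680.5 m/s.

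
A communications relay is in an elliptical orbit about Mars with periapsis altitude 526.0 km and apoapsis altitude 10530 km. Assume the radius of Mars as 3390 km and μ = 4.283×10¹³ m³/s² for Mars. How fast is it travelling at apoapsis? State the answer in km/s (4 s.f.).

r_p = 3390 + 526.0 = 3916.0 km = 3.9160×10⁶ m.
r_a = 3390 + 10530 = 13920 km = 1.3920×10⁷ m.
Semi-major axis a = (r_p + r_a)/2 = 8918.0 km = 8.918×10⁶ m.
Vis-viva: v² = μ(2/r − 1/a) = 4.283×10¹³ × (1.437×10⁻⁷ − 1.121×10⁻⁷) = 1.351×10⁶ m²/s².
v = 1162 m/s = 1.162 km/s.

v ≈ 1.162 km/s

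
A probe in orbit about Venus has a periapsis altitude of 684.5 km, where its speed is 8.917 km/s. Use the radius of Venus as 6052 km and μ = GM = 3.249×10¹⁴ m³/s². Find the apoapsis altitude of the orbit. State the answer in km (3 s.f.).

r_p = 6052 + 684.5 = 6736.5 km = 6.736×10⁶ m.
Specific energy ε = v²/2 − μ/r = -8.473×10⁶ J/kg, so a = −μ/(2ε) = 1.917×10⁷ m.
The apsides satisfy r_p + r_a = 2a, so the apoapsis radius is 2a − r_p = 3.161×10⁷ m = 31607 km.
Apoapsis altitude = 31607 − 6052 = 25555 km.

apoapsis altitude ≈ 25600 km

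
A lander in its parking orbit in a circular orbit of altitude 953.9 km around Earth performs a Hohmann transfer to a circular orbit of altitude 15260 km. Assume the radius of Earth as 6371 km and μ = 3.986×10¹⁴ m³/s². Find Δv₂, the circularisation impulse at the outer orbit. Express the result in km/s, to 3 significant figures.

r₁ = 6371 + 953.9 = 7324.9 km = 7.3249×10⁶ m.
r₂ = 6371 + 15260 = 21631 km = 2.1631×10⁷ m.
Transfer ellipse a_t = (r₁ + r₂)/2 = 1.448×10⁷ m.
At r₁: circular v_c1 = √(μ/r₁) = 7377 m/s; transfer-perigee v_p = √[μ(2/r₁ − 1/a_t)] = 9017 m/s.
At r₂: circular v_c2 = √(μ/r₂) = 4293 m/s; transfer-apogee v_a = √[μ(2/r₂ − 1/a_t)] = 3053 m/s.
Δv₂ = v_c2 − v_a = 1239 m/s.
= 1.239 km/s.

Δv ≈ 1.24 km/s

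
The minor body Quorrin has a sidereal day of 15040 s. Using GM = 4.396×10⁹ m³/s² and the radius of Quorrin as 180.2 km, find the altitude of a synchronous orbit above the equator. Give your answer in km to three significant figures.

A synchronous orbit has period T, so by Kepler's third law a = (μT²/4π²)^(1/3).
μT²/4π² = 4.396×10⁹ × (1.504×10⁴)² / 39.48 = 2.519×10¹⁶ m³.
a = 2.931×10⁵ m = 293.13 km.
Altitude h = a − R = 293.13 − 180.2 = 112.93 km.

h_sync ≈ 113 km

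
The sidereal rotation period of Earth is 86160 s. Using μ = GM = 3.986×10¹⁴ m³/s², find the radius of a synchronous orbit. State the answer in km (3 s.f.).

A synchronous orbit has period T, so by Kepler's third law a = (μT²/4π²)^(1/3).
μT²/4π² = 3.986×10¹⁴ × (8.616×10⁴)² / 39.48 = 7.495×10²² m³.
a = 4.216×10⁷ m = 42163 km.

r_sync ≈ 42200 km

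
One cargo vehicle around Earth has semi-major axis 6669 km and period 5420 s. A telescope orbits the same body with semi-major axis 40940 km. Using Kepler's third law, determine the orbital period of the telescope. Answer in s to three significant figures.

Kepler's third law: T² ∝ a³, so T₂ = T₁ (a₂/a₁)^(3/2).
a₂/a₁ = 6.139, (a₂/a₁)^(3/2) = 15.21.
T₂ = 5420 × 15.21 = 82440 s.

T₂ ≈ 82400 s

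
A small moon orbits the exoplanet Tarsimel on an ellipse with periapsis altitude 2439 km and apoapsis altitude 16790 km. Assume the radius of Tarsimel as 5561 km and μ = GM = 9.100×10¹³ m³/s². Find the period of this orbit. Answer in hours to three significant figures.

r_p = 5561 + 2439 = 8000.0 km = 8.0000×10⁶ m.
r_a = 5561 + 16790 = 22351 km = 2.2351×10⁷ m.
Semi-major axis a = (r_p + r_a)/2 = (8000.0 + 22351)/2 = 15176 km = 1.518×10⁷ m.
By Kepler's third law T = 2π√(a³/μ) = 2π × 6.197×10³ = 3.894×10⁴ s.
= 10.82 hours.

T ≈ 10.8 hours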